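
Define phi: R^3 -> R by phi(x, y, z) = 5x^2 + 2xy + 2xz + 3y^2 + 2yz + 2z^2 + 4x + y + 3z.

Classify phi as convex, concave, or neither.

phi is quadratic, so its Hessian is the constant matrix H = [[10, 2, 2], [2, 6, 2], [2, 2, 4]].
Leading principal minors: 10, 56, 176.
All positive ⇒ H ≻ 0 ⇒ convex.

convex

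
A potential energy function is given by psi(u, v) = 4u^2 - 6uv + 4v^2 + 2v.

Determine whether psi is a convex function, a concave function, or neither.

psi is quadratic, so its Hessian is the constant matrix H = [[8, -6], [-6, 8]].
det(H) = 28, tr(H) = 16.
det(H) > 0 and tr(H) > 0, so H is positive definite everywhere: convex.

convex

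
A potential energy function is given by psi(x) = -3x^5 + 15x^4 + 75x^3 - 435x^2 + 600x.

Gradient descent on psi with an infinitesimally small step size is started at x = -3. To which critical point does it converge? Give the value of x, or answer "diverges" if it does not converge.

-4

psi'(x) = -15(x - 5)(x - 2)(x - 1)(x + 4), so psi'(-3) = 2400.
Gradient descent moves in the -psi' direction, i.e. x is decreasing.
The nearest critical point in that direction is x = -4, where psi'' = 4050 > 0 (a local minimum). The iterate converges there.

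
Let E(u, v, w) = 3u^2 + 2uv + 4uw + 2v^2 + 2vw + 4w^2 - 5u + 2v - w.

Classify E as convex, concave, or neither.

convex

E is quadratic, so its Hessian is the constant matrix H = [[6, 2, 4], [2, 4, 2], [4, 2, 8]].
Leading principal minors: 6, 20, 104.
All positive ⇒ H ≻ 0 ⇒ convex.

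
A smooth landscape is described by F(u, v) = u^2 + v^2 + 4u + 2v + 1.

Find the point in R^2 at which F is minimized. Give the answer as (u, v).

F(u,v) separates as P(u) + Q(v) + 1, so its minimum is min P + min Q + 1.
P'(u) = 2u + 4 vanishes at u ∈ {-2}; Q'(v) = 2v + 2 vanishes at v ∈ {-1}.
Local minima of P (where P''>0): P(-2)=-4. Local minima of Q: Q(-1)=-1.
So the global minimum of F is P(-2) + Q(-1) + 1 = -4 − 1 + 1 = -4, attained at (-2, -1).

(-2, -1)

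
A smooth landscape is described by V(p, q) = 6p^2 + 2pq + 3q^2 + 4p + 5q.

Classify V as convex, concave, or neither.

V is quadratic, so its Hessian is the constant matrix H = [[12, 2], [2, 6]].
det(H) = 68, tr(H) = 18.
det(H) > 0 and tr(H) > 0, so H is positive definite everywhere: convex.

convex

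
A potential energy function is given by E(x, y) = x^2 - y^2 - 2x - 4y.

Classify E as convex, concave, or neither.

neither

E is quadratic, so its Hessian is the constant matrix H = [[2, 0], [0, -2]].
det(H) = -4, tr(H) = 0.
det(H) < 0, so H is indefinite: neither convex nor concave.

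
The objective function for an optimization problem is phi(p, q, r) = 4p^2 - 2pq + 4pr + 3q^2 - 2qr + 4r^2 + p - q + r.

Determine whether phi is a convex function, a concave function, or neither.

convex

phi is quadratic, so its Hessian is the constant matrix H = [[8, -2, 4], [-2, 6, -2], [4, -2, 8]].
Leading principal minors: 8, 44, 256.
All positive ⇒ H ≻ 0 ⇒ convex.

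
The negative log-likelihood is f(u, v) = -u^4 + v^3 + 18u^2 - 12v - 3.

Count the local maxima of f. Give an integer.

f separates as a function of u plus a function of v, so ∇f=0 decouples.
∂f/∂u = -4u(u - 3)(u + 3) = 0 at u ∈ {-3, 0, 3}; ∂f/∂v = 3(v - 2)(v + 2) = 0 at v ∈ {-2, 2}.
The Hessian is diagonal: diag(f_uu, f_vv). Second derivatives: f_uu(-3)=-72, f_uu(0)=36, f_uu(3)=-72; f_vv(-2)=-12, f_vv(2)=12.
Local maxima occur where both diagonal entries negative: (-3, -2), (3, -2). Count: 2.

2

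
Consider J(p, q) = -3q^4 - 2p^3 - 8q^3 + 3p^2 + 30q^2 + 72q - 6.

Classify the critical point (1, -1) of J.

saddle point

The mixed partial ∂²J/∂p∂q is 0, so the Hessian at any point is diag(J_pp, J_qq) = diag(6(-2p + 1), 12(-3q^2 - 4q + 5)).
At (1, -1): H = diag(-6, 72).
The eigenvalues have opposite signs, so H is indefinite: a saddle point.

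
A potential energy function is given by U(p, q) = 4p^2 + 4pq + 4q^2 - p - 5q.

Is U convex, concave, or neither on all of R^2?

convex

U is quadratic, so its Hessian is the constant matrix H = [[8, 4], [4, 8]].
det(H) = 48, tr(H) = 16.
det(H) > 0 and tr(H) > 0, so H is positive definite everywhere: convex.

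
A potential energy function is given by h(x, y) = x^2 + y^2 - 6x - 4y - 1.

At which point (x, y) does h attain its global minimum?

(3, 2)

h(x,y) separates as P(x) + Q(y) − 1, so its minimum is min P + min Q − 1.
P'(x) = 2x - 6 vanishes at x ∈ {3}; Q'(y) = 2y - 4 vanishes at y ∈ {2}.
Local minima of P (where P''>0): P(3)=-9. Local minima of Q: Q(2)=-4.
So the global minimum of h is P(3) + Q(2) − 1 = -9 − 4 − 1 = -14, attained at (3, 2).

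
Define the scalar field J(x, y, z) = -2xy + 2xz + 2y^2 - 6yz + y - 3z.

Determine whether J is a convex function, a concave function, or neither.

neither

J is quadratic, so its Hessian is the constant matrix H = [[0, -2, 2], [-2, 4, -6], [2, -6, 0]].
Leading principal minors: 0, -4, 32.
Neither pattern holds ⇒ H is indefinite ⇒ neither convex nor concave.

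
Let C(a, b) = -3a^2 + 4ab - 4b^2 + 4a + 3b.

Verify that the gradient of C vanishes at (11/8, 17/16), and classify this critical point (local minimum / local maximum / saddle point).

local maximum

∇C = (-6a + 4b + 4, 4a - 8b + 3); substituting (11/8, 17/16) gives ∇C = (0, 0), so (11/8, 17/16) is indeed a critical point.
The Hessian of C is constant: H = [[-6, 4], [4, -8]].
det(H) = (-6)·(-8) − 4² = 32.
det(H) > 0 and tr(H) = -14 < 0, so H is negative definite and the point is a local maximum.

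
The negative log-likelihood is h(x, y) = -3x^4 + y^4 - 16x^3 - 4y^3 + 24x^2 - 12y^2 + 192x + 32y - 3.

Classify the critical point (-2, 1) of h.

The mixed partial ∂²h/∂x∂y is 0, so the Hessian at any point is diag(h_xx, h_yy) = diag(12(-3x^2 - 8x + 4), 12(y^2 - 2y - 2)).
At (-2, 1): H = diag(96, -36).
The eigenvalues have opposite signs, so H is indefinite: a saddle point.

saddle point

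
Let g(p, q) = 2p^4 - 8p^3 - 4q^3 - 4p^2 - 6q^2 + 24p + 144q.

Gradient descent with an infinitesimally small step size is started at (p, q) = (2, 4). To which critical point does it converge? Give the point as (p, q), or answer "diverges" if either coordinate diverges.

g is separable, so gradient descent decouples: p follows -∂g/∂p, q follows -∂g/∂q.
∂g/∂p = 8(p - 3)(p - 1)(p + 1); at p=2 this is -24, so p increases.
∂g/∂q = -12(q - 3)(q + 4); at q=4 this is -96, so q increases.
The q-coordinate has no critical point in that direction and runs off to infinity.

diverges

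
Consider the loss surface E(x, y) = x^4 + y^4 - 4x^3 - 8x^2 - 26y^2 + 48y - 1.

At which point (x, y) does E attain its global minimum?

E(x,y) separates as P(x) + Q(y) − 1, so its minimum is min P + min Q − 1.
P'(x) = 4x(x - 4)(x + 1) vanishes at x ∈ {-1, 0, 4}; Q'(y) = 4(y - 3)(y - 1)(y + 4) vanishes at y ∈ {-4, 1, 3}.
Local minima of P (where P''>0): P(-1)=-3, P(4)=-128. Local minima of Q: Q(-4)=-352, Q(3)=-9.
So the global minimum of E is P(4) + Q(-4) − 1 = -128 − 352 − 1 = -481, attained at (4, -4).

(4, -4)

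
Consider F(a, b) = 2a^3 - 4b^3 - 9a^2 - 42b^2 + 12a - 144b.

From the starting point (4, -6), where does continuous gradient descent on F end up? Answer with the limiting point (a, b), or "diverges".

(2, -4)

F is separable, so gradient descent decouples: a follows -∂F/∂a, b follows -∂F/∂b.
∂F/∂a = 6(a - 2)(a - 1); at a=4 this is 36, so a decreases.
∂F/∂b = -12(b + 3)(b + 4); at b=-6 this is -72, so b increases.
a converges to its nearest critical value 2 (a local min of the a-part); b converges to -4. The iterate converges to (2, -4).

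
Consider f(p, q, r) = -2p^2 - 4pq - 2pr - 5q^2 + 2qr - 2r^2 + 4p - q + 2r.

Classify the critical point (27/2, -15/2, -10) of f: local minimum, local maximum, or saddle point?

The Hessian is constant: H = [[-4, -4, -2], [-4, -10, 2], [-2, 2, -4]].
Leading principal minors: Δ₁ = -4, Δ₂ = 24, Δ₃ = -8.
The minors alternate sign starting negative (−, +, −), so H is negative definite: a local maximum.

local maximum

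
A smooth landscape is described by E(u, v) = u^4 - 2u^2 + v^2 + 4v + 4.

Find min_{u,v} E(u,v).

-1

E(u,v) separates as P(u) + Q(v) + 4, so its minimum is min P + min Q + 4.
P'(u) = 4u(u - 1)(u + 1) vanishes at u ∈ {-1, 0, 1}; Q'(v) = 2v + 4 vanishes at v ∈ {-2}.
Local minima of P (where P''>0): P(-1)=-1, P(1)=-1. Local minima of Q: Q(-2)=-4.
So the global minimum of E is P(-1) + Q(-2) + 4 = -1 − 4 + 4 = -1, attained at (-1, -2).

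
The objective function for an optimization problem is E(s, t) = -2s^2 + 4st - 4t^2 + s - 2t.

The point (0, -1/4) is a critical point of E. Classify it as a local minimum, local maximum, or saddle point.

local maximum

The Hessian of E is constant: H = [[-4, 4], [4, -8]].
det(H) = (-4)·(-8) − 4² = 16.
det(H) > 0 and tr(H) = -12 < 0, so H is negative definite and the point is a local maximum.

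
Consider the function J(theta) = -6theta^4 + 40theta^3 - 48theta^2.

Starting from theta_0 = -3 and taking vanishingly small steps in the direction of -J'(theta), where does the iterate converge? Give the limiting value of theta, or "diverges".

diverges

J'(theta) = -24theta(theta - 4)(theta - 1), so J'(-3) = 2016.
Gradient descent moves in the -J' direction, i.e. theta is decreasing.
There is no critical point below theta=-3, and J' keeps the same sign, so the iterate runs off to −∞.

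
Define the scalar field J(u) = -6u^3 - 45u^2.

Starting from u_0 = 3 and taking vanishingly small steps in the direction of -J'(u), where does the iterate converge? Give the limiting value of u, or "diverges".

J'(u) = -18u(u + 5), so J'(3) = -432.
Gradient descent moves in the -J' direction, i.e. u is increasing.
There is no critical point above u=3, and J' keeps the same sign, so the iterate runs off to +∞.

diverges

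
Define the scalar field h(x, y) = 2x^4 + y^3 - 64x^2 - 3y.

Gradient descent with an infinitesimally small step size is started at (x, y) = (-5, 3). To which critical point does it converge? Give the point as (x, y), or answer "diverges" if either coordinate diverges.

h is separable, so gradient descent decouples: x follows -∂h/∂x, y follows -∂h/∂y.
∂h/∂x = 8x(x - 4)(x + 4); at x=-5 this is -360, so x increases.
∂h/∂y = 3(y - 1)(y + 1); at y=3 this is 24, so y decreases.
x converges to its nearest critical value -4 (a local min of the x-part); y converges to 1. The iterate converges to (-4, 1).

(-4, 1)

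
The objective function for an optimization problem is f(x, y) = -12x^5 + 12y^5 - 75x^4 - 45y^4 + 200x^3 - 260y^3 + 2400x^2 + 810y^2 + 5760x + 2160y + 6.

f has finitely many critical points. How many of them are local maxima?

f separates as a function of x plus a function of y, so ∇f=0 decouples.
∂f/∂x = -60(x - 4)(x + 2)(x + 3)(x + 4) = 0 at x ∈ {-4, -3, -2, 4}; ∂f/∂y = 60(y - 4)(y - 3)(y + 1)(y + 3) = 0 at y ∈ {-3, -1, 3, 4}.
The Hessian is diagonal: diag(f_xx, f_yy). Second derivatives: f_xx(-4)=960, f_xx(-3)=-420, f_xx(-2)=720, f_xx(4)=-20160; f_yy(-3)=-5040, f_yy(-1)=2400, f_yy(3)=-1440, f_yy(4)=2100.
Local maxima occur where both diagonal entries negative: (-3, -3), (-3, 3), (4, -3), (4, 3). Count: 4.

4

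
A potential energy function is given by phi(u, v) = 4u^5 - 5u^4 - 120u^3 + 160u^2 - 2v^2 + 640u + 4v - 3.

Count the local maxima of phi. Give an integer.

2

phi separates as a function of u plus a function of v, so ∇phi=0 decouples.
∂phi/∂u = 20(u - 4)(u - 2)(u + 1)(u + 4) = 0 at u ∈ {-4, -1, 2, 4}; ∂phi/∂v = -4(v - 1) = 0 at v ∈ {1}.
The Hessian is diagonal: diag(phi_uu, phi_vv). Second derivatives: phi_uu(-4)=-2880, phi_uu(-1)=900, phi_uu(2)=-720, phi_uu(4)=1600; phi_vv(1)=-4.
Local maxima occur where both diagonal entries negative: (-4, 1), (2, 1). Count: 2.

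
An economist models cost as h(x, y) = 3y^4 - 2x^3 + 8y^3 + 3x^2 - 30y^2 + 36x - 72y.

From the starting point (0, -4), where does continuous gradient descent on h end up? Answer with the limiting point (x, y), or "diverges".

h is separable, so gradient descent decouples: x follows -∂h/∂x, y follows -∂h/∂y.
∂h/∂x = -6(x - 3)(x + 2); at x=0 this is 36, so x decreases.
∂h/∂y = 12(y - 2)(y + 1)(y + 3); at y=-4 this is -216, so y increases.
x converges to its nearest critical value -2 (a local min of the x-part); y converges to -3. The iterate converges to (-2, -3).

(-2, -3)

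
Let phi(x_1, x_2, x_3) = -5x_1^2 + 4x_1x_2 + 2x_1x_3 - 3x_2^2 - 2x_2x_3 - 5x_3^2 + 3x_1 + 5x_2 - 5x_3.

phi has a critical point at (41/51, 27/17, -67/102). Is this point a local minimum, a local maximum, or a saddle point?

local maximum

The Hessian is constant: H = [[-10, 4, 2], [4, -6, -2], [2, -2, -10]].
Leading principal minors: Δ₁ = -10, Δ₂ = 44, Δ₃ = -408.
The minors alternate sign starting negative (−, +, −), so H is negative definite: a local maximum.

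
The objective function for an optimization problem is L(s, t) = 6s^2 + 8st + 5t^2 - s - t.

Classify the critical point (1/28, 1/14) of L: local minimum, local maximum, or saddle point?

local minimum

The Hessian of L is constant: H = [[12, 8], [8, 10]].
det(H) = 12·10 − 8² = 56.
det(H) > 0 and tr(H) = 22 > 0, so H is positive definite and the point is a local minimum.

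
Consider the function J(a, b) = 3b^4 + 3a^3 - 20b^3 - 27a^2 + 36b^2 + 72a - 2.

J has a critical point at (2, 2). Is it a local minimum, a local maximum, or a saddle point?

The mixed partial ∂²J/∂a∂b is 0, so the Hessian at any point is diag(J_aa, J_bb) = diag(18(a - 3), 12(3b^2 - 10b + 6)).
At (2, 2): H = diag(-18, -24).
Both eigenvalues are negative, so H is negative definite: a local maximum.

local maximum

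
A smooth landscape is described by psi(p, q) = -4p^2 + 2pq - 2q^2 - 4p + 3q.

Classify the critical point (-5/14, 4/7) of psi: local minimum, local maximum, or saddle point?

The Hessian of psi is constant: H = [[-8, 2], [2, -4]].
det(H) = (-8)·(-4) − 2² = 28.
det(H) > 0 and tr(H) = -12 < 0, so H is negative definite and the point is a local maximum.

local maximum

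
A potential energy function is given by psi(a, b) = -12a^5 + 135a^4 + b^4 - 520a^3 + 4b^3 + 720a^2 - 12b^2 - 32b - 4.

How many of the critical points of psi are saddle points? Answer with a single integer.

6

psi separates as a function of a plus a function of b, so ∇psi=0 decouples.
∂psi/∂a = -60a(a - 4)(a - 3)(a - 2) = 0 at a ∈ {0, 2, 3, 4}; ∂psi/∂b = 4(b - 2)(b + 1)(b + 4) = 0 at b ∈ {-4, -1, 2}.
The Hessian is diagonal: diag(psi_aa, psi_bb). Second derivatives: psi_aa(0)=1440, psi_aa(2)=-240, psi_aa(3)=180, psi_aa(4)=-480; psi_bb(-4)=72, psi_bb(-1)=-36, psi_bb(2)=72.
Saddle points occur where the two diagonal entries have opposite signs: (0, -1), (2, -4), (2, 2), (3, -1), (4, -4), (4, 2). Count: 6.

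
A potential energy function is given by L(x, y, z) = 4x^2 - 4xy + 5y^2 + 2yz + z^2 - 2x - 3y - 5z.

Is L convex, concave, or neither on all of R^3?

L is quadratic, so its Hessian is the constant matrix H = [[8, -4, 0], [-4, 10, 2], [0, 2, 2]].
Leading principal minors: 8, 64, 96.
All positive ⇒ H ≻ 0 ⇒ convex.

convex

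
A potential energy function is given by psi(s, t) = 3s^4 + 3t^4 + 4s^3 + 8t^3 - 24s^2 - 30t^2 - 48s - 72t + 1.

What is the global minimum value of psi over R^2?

-263

psi(s,t) separates as P(s) + Q(t) + 1, so its minimum is min P + min Q + 1.
P'(s) = 12(s - 2)(s + 1)(s + 2) vanishes at s ∈ {-2, -1, 2}; Q'(t) = 12(t - 2)(t + 1)(t + 3) vanishes at t ∈ {-3, -1, 2}.
Local minima of P (where P''>0): P(-2)=16, P(2)=-112. Local minima of Q: Q(-3)=-27, Q(2)=-152.
So the global minimum of psi is P(2) + Q(2) + 1 = -112 − 152 + 1 = -263, attained at (2, 2).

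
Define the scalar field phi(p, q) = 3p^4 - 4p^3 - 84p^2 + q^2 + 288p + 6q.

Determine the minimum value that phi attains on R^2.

-1481

phi(p,q) separates as A(p) + B(q), so its minimum is min A + min B.
A'(p) = 12(p - 3)(p - 2)(p + 4) vanishes at p ∈ {-4, 2, 3}; B'(q) = 2q + 6 vanishes at q ∈ {-3}.
Local minima of A (where A''>0): A(-4)=-1472, A(3)=243. Local minima of B: B(-3)=-9.
So the global minimum of phi is A(-4) + B(-3) = -1472 − 9 = -1481, attained at (-4, -3).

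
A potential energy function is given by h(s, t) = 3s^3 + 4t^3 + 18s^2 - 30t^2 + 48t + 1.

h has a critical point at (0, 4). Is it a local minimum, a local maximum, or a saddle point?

local minimum

The mixed partial ∂²h/∂s∂t is 0, so the Hessian at any point is diag(h_ss, h_tt) = diag(18(s + 2), 12(2t - 5)).
At (0, 4): H = diag(36, 36).
Both eigenvalues are positive, so H is positive definite: a local minimum.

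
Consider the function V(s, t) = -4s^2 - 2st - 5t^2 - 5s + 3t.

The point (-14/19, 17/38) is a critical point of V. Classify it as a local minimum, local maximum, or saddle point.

The Hessian of V is constant: H = [[-8, -2], [-2, -10]].
det(H) = (-8)·(-10) − (-2)² = 76.
det(H) > 0 and tr(H) = -18 < 0, so H is negative definite and the point is a local maximum.

local maximum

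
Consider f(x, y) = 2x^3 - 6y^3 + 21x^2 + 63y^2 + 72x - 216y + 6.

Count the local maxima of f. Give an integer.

1

f separates as a function of x plus a function of y, so ∇f=0 decouples.
∂f/∂x = 6(x + 3)(x + 4) = 0 at x ∈ {-4, -3}; ∂f/∂y = -18(y - 4)(y - 3) = 0 at y ∈ {3, 4}.
The Hessian is diagonal: diag(f_xx, f_yy). Second derivatives: f_xx(-4)=-6, f_xx(-3)=6; f_yy(3)=18, f_yy(4)=-18.
Local maxima occur where both diagonal entries negative: (-4, 4). Count: 1.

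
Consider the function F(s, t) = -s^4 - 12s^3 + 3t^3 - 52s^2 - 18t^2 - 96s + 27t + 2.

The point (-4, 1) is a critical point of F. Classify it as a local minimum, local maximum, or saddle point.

The mixed partial ∂²F/∂s∂t is 0, so the Hessian at any point is diag(F_ss, F_tt) = diag(-4(3s^2 + 18s + 26), 18(t - 2)).
At (-4, 1): H = diag(-8, -18).
Both eigenvalues are negative, so H is negative definite: a local maximum.

local maximum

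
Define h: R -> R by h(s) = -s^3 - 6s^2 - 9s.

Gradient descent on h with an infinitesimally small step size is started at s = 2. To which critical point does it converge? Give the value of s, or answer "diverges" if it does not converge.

h'(s) = -3(s + 1)(s + 3), so h'(2) = -45.
Gradient descent moves in the -h' direction, i.e. s is increasing.
There is no critical point above s=2, and h' keeps the same sign, so the iterate runs off to +∞.

diverges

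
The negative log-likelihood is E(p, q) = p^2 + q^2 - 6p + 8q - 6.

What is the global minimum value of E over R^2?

E(p,q) separates as A(p) + B(q) − 6, so its minimum is min A + min B − 6.
A'(p) = 2p - 6 vanishes at p ∈ {3}; B'(q) = 2q + 8 vanishes at q ∈ {-4}.
Local minima of A (where A''>0): A(3)=-9. Local minima of B: B(-4)=-16.
So the global minimum of E is A(3) + B(-4) − 6 = -9 − 16 − 6 = -31, attained at (3, -4).

-31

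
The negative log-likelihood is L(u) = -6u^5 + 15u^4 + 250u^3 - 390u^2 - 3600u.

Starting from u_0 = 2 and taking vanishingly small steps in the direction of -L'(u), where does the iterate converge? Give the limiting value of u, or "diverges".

L'(u) = -30(u - 5)(u - 3)(u + 2)(u + 4), so L'(2) = -2160.
Gradient descent moves in the -L' direction, i.e. u is increasing.
The nearest critical point in that direction is u = 3, where L'' = 2100 > 0 (a local minimum). The iterate converges there.

3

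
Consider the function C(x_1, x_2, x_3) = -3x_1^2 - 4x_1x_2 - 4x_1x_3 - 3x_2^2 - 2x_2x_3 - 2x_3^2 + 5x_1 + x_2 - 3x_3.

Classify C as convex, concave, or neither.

C is quadratic, so its Hessian is the constant matrix H = [[-6, -4, -4], [-4, -6, -2], [-4, -2, -4]].
Leading principal minors: -6, 20, -24.
Signs alternate −, +, − ⇒ H ≺ 0 ⇒ concave.

concave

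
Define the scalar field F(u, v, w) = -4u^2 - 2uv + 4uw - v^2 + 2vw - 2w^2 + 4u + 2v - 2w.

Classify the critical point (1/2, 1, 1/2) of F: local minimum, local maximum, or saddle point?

local maximum

The Hessian is constant: H = [[-8, -2, 4], [-2, -2, 2], [4, 2, -4]].
Leading principal minors: Δ₁ = -8, Δ₂ = 12, Δ₃ = -16.
The minors alternate sign starting negative (−, +, −), so H is negative definite: a local maximum.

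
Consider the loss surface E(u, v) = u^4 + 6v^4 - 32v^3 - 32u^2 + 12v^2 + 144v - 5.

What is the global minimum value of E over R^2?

E(u,v) separates as P(u) + Q(v) − 5, so its minimum is min P + min Q − 5.
P'(u) = 4u(u - 4)(u + 4) vanishes at u ∈ {-4, 0, 4}; Q'(v) = 24(v - 3)(v - 2)(v + 1) vanishes at v ∈ {-1, 2, 3}.
Local minima of P (where P''>0): P(-4)=-256, P(4)=-256. Local minima of Q: Q(-1)=-94, Q(3)=162.
So the global minimum of E is P(-4) + Q(-1) − 5 = -256 − 94 − 5 = -355, attained at (-4, -1).

-355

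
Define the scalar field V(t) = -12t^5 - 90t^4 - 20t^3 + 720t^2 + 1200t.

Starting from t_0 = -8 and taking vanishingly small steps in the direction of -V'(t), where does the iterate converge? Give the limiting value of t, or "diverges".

V'(t) = -60(t - 2)(t + 1)(t + 2)(t + 5), so V'(-8) = -75600.
Gradient descent moves in the -V' direction, i.e. t is increasing.
The nearest critical point in that direction is t = -5, where V'' = 5040 > 0 (a local minimum). The iterate converges there.

-5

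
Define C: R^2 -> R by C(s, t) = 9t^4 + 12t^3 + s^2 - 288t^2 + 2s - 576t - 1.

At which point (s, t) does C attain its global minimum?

C(s,t) separates as P(s) + Q(t) − 1, so its minimum is min P + min Q − 1.
P'(s) = 2s + 2 vanishes at s ∈ {-1}; Q'(t) = 36(t - 4)(t + 1)(t + 4) vanishes at t ∈ {-4, -1, 4}.
Local minima of P (where P''>0): P(-1)=-1. Local minima of Q: Q(-4)=-768, Q(4)=-3840.
So the global minimum of C is P(-1) + Q(4) − 1 = -1 − 3840 − 1 = -3842, attained at (-1, 4).

(-1, 4)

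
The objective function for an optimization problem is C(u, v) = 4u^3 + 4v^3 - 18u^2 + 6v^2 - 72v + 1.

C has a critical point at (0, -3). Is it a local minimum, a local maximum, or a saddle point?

The mixed partial ∂²C/∂u∂v is 0, so the Hessian at any point is diag(C_uu, C_vv) = diag(12(2u - 3), 12(2v + 1)).
At (0, -3): H = diag(-36, -60).
Both eigenvalues are negative, so H is negative definite: a local maximum.

local maximum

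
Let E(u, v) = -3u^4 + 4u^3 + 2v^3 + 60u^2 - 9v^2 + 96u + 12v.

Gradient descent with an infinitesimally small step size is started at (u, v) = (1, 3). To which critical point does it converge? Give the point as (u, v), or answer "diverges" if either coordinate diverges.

E is separable, so gradient descent decouples: u follows -∂E/∂u, v follows -∂E/∂v.
∂E/∂u = -12(u - 4)(u + 1)(u + 2); at u=1 this is 216, so u decreases.
∂E/∂v = 6(v - 2)(v - 1); at v=3 this is 12, so v decreases.
u converges to its nearest critical value -1 (a local min of the u-part); v converges to 2. The iterate converges to (-1, 2).

(-1, 2)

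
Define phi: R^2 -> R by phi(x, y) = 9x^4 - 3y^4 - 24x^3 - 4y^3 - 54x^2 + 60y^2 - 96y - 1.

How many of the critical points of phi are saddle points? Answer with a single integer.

phi separates as a function of x plus a function of y, so ∇phi=0 decouples.
∂phi/∂x = 36x(x - 3)(x + 1) = 0 at x ∈ {-1, 0, 3}; ∂phi/∂y = -12(y - 2)(y - 1)(y + 4) = 0 at y ∈ {-4, 1, 2}.
The Hessian is diagonal: diag(phi_xx, phi_yy). Second derivatives: phi_xx(-1)=144, phi_xx(0)=-108, phi_xx(3)=432; phi_yy(-4)=-360, phi_yy(1)=60, phi_yy(2)=-72.
Saddle points occur where the two diagonal entries have opposite signs: (-1, -4), (-1, 2), (0, 1), (3, -4), (3, 2). Count: 5.

5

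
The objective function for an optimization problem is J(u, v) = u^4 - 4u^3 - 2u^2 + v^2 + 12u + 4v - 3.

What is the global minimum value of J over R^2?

-16

J(u,v) separates as P(u) + Q(v) − 3, so its minimum is min P + min Q − 3.
P'(u) = 4(u - 3)(u - 1)(u + 1) vanishes at u ∈ {-1, 1, 3}; Q'(v) = 2v + 4 vanishes at v ∈ {-2}.
Local minima of P (where P''>0): P(-1)=-9, P(3)=-9. Local minima of Q: Q(-2)=-4.
So the global minimum of J is P(-1) + Q(-2) − 3 = -9 − 4 − 3 = -16, attained at (-1, -2).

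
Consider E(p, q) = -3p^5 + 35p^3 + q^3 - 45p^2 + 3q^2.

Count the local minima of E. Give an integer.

E separates as a function of p plus a function of q, so ∇E=0 decouples.
∂E/∂p = -15p(p - 2)(p - 1)(p + 3) = 0 at p ∈ {-3, 0, 1, 2}; ∂E/∂q = 3q(q + 2) = 0 at q ∈ {-2, 0}.
The Hessian is diagonal: diag(E_pp, E_qq). Second derivatives: E_pp(-3)=900, E_pp(0)=-90, E_pp(1)=60, E_pp(2)=-150; E_qq(-2)=-6, E_qq(0)=6.
Local minima occur where both diagonal entries positive: (-3, 0), (1, 0). Count: 2.

2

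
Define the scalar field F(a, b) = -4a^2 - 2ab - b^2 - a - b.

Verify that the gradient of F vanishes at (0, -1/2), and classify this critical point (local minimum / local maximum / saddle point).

∇F = (-8a - 2b - 1, -2a - 2b - 1); substituting (0, -1/2) gives ∇F = (0, 0), so (0, -1/2) is indeed a critical point.
The Hessian of F is constant: H = [[-8, -2], [-2, -2]].
det(H) = (-8)·(-2) − (-2)² = 12.
det(H) > 0 and tr(H) = -10 < 0, so H is negative definite and the point is a local maximum.

local maximum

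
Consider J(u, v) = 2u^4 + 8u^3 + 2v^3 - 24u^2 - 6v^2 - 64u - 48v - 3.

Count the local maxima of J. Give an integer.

J separates as a function of u plus a function of v, so ∇J=0 decouples.
∂J/∂u = 8(u - 2)(u + 1)(u + 4) = 0 at u ∈ {-4, -1, 2}; ∂J/∂v = 6(v - 4)(v + 2) = 0 at v ∈ {-2, 4}.
The Hessian is diagonal: diag(J_uu, J_vv). Second derivatives: J_uu(-4)=144, J_uu(-1)=-72, J_uu(2)=144; J_vv(-2)=-36, J_vv(4)=36.
Local maxima occur where both diagonal entries negative: (-1, -2). Count: 1.

1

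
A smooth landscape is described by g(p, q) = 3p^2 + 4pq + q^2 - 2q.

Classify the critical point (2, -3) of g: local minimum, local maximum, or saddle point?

saddle point

The Hessian of g is constant: H = [[6, 4], [4, 2]].
det(H) = 6·2 − 4² = -4.
Since det(H) < 0, H is indefinite and the critical point is a saddle point.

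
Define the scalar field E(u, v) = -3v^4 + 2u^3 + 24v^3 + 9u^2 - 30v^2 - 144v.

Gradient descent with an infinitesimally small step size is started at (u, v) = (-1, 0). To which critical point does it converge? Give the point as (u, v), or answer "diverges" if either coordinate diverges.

E is separable, so gradient descent decouples: u follows -∂E/∂u, v follows -∂E/∂v.
∂E/∂u = 6u(u + 3); at u=-1 this is -12, so u increases.
∂E/∂v = -12(v - 4)(v - 3)(v + 1); at v=0 this is -144, so v increases.
u converges to its nearest critical value 0 (a local min of the u-part); v converges to 3. The iterate converges to (0, 3).

(0, 3)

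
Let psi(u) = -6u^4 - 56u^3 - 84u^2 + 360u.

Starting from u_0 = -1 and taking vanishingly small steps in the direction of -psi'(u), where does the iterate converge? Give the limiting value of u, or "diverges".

psi'(u) = -24(u - 1)(u + 3)(u + 5), so psi'(-1) = 384.
Gradient descent moves in the -psi' direction, i.e. u is decreasing.
The nearest critical point in that direction is u = -3, where psi'' = 192 > 0 (a local minimum). The iterate converges there.

-3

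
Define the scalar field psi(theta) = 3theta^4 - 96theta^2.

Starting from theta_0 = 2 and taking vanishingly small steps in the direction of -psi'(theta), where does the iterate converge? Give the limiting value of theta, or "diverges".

psi'(theta) = 12theta(theta - 4)(theta + 4), so psi'(2) = -288.
Gradient descent moves in the -psi' direction, i.e. theta is increasing.
The nearest critical point in that direction is theta = 4, where psi'' = 384 > 0 (a local minimum). The iterate converges there.

4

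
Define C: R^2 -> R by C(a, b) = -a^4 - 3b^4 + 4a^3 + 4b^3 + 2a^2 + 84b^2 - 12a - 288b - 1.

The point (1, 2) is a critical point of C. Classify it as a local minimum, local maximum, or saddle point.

local minimum

The mixed partial ∂²C/∂a∂b is 0, so the Hessian at any point is diag(C_aa, C_bb) = diag(4(-3a^2 + 6a + 1), 12(-3b^2 + 2b + 14)).
At (1, 2): H = diag(16, 72).
Both eigenvalues are positive, so H is positive definite: a local minimum.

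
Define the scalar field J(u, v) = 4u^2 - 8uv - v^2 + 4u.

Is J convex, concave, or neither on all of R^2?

J is quadratic, so its Hessian is the constant matrix H = [[8, -8], [-8, -2]].
det(H) = -80, tr(H) = 6.
det(H) < 0, so H is indefinite: neither convex nor concave.

neither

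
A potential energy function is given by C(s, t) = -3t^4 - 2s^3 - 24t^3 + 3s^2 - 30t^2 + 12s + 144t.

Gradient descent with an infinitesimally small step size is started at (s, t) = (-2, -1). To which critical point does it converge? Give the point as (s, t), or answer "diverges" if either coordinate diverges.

(-1, -3)

C is separable, so gradient descent decouples: s follows -∂C/∂s, t follows -∂C/∂t.
∂C/∂s = -6(s - 2)(s + 1); at s=-2 this is -24, so s increases.
∂C/∂t = -12(t - 1)(t + 3)(t + 4); at t=-1 this is 144, so t decreases.
s converges to its nearest critical value -1 (a local min of the s-part); t converges to -3. The iterate converges to (-1, -3).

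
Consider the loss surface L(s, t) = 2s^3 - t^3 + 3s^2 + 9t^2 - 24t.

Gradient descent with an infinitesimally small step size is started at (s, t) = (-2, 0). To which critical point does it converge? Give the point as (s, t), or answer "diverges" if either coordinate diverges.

diverges

L is separable, so gradient descent decouples: s follows -∂L/∂s, t follows -∂L/∂t.
∂L/∂s = 6s(s + 1); at s=-2 this is 12, so s decreases.
∂L/∂t = -3(t - 4)(t - 2); at t=0 this is -24, so t increases.
The s-coordinate has no critical point in that direction and runs off to infinity.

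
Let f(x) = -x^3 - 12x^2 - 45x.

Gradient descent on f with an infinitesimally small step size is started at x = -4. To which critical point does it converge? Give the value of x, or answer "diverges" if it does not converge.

f'(x) = -3(x + 3)(x + 5), so f'(-4) = 3.
Gradient descent moves in the -f' direction, i.e. x is decreasing.
The nearest critical point in that direction is x = -5, where f'' = 6 > 0 (a local minimum). The iterate converges there.

-5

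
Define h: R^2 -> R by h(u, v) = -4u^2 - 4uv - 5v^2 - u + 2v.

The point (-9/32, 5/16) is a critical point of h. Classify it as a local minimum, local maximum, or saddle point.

The Hessian of h is constant: H = [[-8, -4], [-4, -10]].
det(H) = (-8)·(-10) − (-4)² = 64.
det(H) > 0 and tr(H) = -18 < 0, so H is negative definite and the point is a local maximum.

local maximum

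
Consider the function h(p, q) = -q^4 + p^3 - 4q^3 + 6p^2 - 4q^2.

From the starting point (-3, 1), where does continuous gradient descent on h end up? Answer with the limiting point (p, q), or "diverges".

h is separable, so gradient descent decouples: p follows -∂h/∂p, q follows -∂h/∂q.
∂h/∂p = 3p(p + 4); at p=-3 this is -9, so p increases.
∂h/∂q = -4q(q + 1)(q + 2); at q=1 this is -24, so q increases.
The q-coordinate has no critical point in that direction and runs off to infinity.

diverges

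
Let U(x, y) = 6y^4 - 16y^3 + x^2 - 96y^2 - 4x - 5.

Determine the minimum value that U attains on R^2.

-1033

U(x,y) separates as P(x) + Q(y) − 5, so its minimum is min P + min Q − 5.
P'(x) = 2x - 4 vanishes at x ∈ {2}; Q'(y) = 24y(y - 4)(y + 2) vanishes at y ∈ {-2, 0, 4}.
Local minima of P (where P''>0): P(2)=-4. Local minima of Q: Q(-2)=-160, Q(4)=-1024.
So the global minimum of U is P(2) + Q(4) − 5 = -4 − 1024 − 5 = -1033, attained at (2, 4).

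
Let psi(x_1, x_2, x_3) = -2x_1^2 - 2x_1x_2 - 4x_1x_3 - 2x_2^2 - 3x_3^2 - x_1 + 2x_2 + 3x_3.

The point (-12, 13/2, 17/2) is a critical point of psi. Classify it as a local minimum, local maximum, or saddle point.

The Hessian is constant: H = [[-4, -2, -4], [-2, -4, 0], [-4, 0, -6]].
Leading principal minors: Δ₁ = -4, Δ₂ = 12, Δ₃ = -8.
The minors alternate sign starting negative (−, +, −), so H is negative definite: a local maximum.

local maximum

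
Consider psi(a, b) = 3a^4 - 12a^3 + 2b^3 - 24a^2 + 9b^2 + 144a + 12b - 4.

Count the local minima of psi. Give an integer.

2

psi separates as a function of a plus a function of b, so ∇psi=0 decouples.
∂psi/∂a = 12(a - 3)(a - 2)(a + 2) = 0 at a ∈ {-2, 2, 3}; ∂psi/∂b = 6(b + 1)(b + 2) = 0 at b ∈ {-2, -1}.
The Hessian is diagonal: diag(psi_aa, psi_bb). Second derivatives: psi_aa(-2)=240, psi_aa(2)=-48, psi_aa(3)=60; psi_bb(-2)=-6, psi_bb(-1)=6.
Local minima occur where both diagonal entries positive: (-2, -1), (3, -1). Count: 2.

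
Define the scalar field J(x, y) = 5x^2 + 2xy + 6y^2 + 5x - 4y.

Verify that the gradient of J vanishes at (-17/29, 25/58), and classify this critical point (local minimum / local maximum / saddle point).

local minimum

∇J = (10x + 2y + 5, 2x + 12y - 4); substituting (-17/29, 25/58) gives ∇J = (0, 0), so (-17/29, 25/58) is indeed a critical point.
The Hessian of J is constant: H = [[10, 2], [2, 12]].
det(H) = 10·12 − 2² = 116.
det(H) > 0 and tr(H) = 22 > 0, so H is positive definite and the point is a local minimum.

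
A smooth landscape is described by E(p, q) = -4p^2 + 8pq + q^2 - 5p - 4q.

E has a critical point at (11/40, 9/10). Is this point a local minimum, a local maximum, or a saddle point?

The Hessian of E is constant: H = [[-8, 8], [8, 2]].
det(H) = (-8)·2 − 8² = -80.
Since det(H) < 0, H is indefinite and the critical point is a saddle point.

saddle point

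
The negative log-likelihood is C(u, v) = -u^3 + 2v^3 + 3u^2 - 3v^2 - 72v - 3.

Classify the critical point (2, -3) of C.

local maximum

The mixed partial ∂²C/∂u∂v is 0, so the Hessian at any point is diag(C_uu, C_vv) = diag(6(-u + 1), 6(2v - 1)).
At (2, -3): H = diag(-6, -42).
Both eigenvalues are negative, so H is negative definite: a local maximum.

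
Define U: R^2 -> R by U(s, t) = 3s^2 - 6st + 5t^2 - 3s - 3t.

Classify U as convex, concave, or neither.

U is quadratic, so its Hessian is the constant matrix H = [[6, -6], [-6, 10]].
det(H) = 24, tr(H) = 16.
det(H) > 0 and tr(H) > 0, so H is positive definite everywhere: convex.

convex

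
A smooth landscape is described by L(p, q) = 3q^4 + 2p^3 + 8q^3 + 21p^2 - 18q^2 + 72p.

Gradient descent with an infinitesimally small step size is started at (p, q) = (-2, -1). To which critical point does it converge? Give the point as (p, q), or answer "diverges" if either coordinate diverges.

L is separable, so gradient descent decouples: p follows -∂L/∂p, q follows -∂L/∂q.
∂L/∂p = 6(p + 3)(p + 4); at p=-2 this is 12, so p decreases.
∂L/∂q = 12q(q - 1)(q + 3); at q=-1 this is 48, so q decreases.
p converges to its nearest critical value -3 (a local min of the p-part); q converges to -3. The iterate converges to (-3, -3).

(-3, -3)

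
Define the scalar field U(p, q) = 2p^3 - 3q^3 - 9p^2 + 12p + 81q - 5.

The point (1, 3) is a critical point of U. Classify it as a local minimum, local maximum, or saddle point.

local maximum

The mixed partial ∂²U/∂p∂q is 0, so the Hessian at any point is diag(U_pp, U_qq) = diag(6(2p - 3), -18q).
At (1, 3): H = diag(-6, -54).
Both eigenvalues are negative, so H is negative definite: a local maximum.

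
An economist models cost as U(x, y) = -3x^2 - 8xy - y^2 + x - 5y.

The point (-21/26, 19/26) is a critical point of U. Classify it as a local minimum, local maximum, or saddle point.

saddle point

The Hessian of U is constant: H = [[-6, -8], [-8, -2]].
det(H) = (-6)·(-2) − (-8)² = -52.
Since det(H) < 0, H is indefinite and the critical point is a saddle point.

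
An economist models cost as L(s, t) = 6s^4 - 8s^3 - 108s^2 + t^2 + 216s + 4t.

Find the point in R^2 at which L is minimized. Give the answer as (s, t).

(-3, -2)

L(s,t) separates as P(s) + Q(t), so its minimum is min P + min Q.
P'(s) = 24(s - 3)(s - 1)(s + 3) vanishes at s ∈ {-3, 1, 3}; Q'(t) = 2(t + 2) vanishes at t ∈ {-2}.
Local minima of P (where P''>0): P(-3)=-918, P(3)=-54. Local minima of Q: Q(-2)=-4.
So the global minimum of L is P(-3) + Q(-2) = -918 − 4 = -922, attained at (-3, -2).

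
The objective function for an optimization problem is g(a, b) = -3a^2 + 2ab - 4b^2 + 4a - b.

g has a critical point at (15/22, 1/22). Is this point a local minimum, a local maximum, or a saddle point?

The Hessian of g is constant: H = [[-6, 2], [2, -8]].
det(H) = (-6)·(-8) − 2² = 44.
det(H) > 0 and tr(H) = -14 < 0, so H is negative definite and the point is a local maximum.

local maximum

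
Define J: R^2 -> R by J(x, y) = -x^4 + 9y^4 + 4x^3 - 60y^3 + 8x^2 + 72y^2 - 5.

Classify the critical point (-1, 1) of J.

local maximum

The mixed partial ∂²J/∂x∂y is 0, so the Hessian at any point is diag(J_xx, J_yy) = diag(4(-3x^2 + 6x + 4), 36(3y^2 - 10y + 4)).
At (-1, 1): H = diag(-20, -108).
Both eigenvalues are negative, so H is negative definite: a local maximum.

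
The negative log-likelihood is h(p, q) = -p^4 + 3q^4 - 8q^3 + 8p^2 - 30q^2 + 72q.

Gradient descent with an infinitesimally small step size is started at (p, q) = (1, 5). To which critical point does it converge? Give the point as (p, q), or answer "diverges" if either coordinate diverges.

h is separable, so gradient descent decouples: p follows -∂h/∂p, q follows -∂h/∂q.
∂h/∂p = -4p(p - 2)(p + 2); at p=1 this is 12, so p decreases.
∂h/∂q = 12(q - 3)(q - 1)(q + 2); at q=5 this is 672, so q decreases.
p converges to its nearest critical value 0 (a local min of the p-part); q converges to 3. The iterate converges to (0, 3).

(0, 3)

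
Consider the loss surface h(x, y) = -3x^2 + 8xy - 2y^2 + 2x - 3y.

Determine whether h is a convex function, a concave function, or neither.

neither

h is quadratic, so its Hessian is the constant matrix H = [[-6, 8], [8, -4]].
det(H) = -40, tr(H) = -10.
det(H) < 0, so H is indefinite: neither convex nor concave.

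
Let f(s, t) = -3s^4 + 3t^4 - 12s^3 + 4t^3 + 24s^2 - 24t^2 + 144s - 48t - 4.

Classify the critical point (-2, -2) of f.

local minimum

The mixed partial ∂²f/∂s∂t is 0, so the Hessian at any point is diag(f_ss, f_tt) = diag(12(-3s^2 - 6s + 4), 12(3t^2 + 2t - 4)).
At (-2, -2): H = diag(48, 48).
Both eigenvalues are positive, so H is positive definite: a local minimum.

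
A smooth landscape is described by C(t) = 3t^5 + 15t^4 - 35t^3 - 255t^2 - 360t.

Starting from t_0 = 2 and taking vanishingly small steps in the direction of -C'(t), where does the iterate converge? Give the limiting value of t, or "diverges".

C'(t) = 15(t - 3)(t + 1)(t + 2)(t + 4), so C'(2) = -1080.
Gradient descent moves in the -C' direction, i.e. t is increasing.
The nearest critical point in that direction is t = 3, where C'' = 2100 > 0 (a local minimum). The iterate converges there.

3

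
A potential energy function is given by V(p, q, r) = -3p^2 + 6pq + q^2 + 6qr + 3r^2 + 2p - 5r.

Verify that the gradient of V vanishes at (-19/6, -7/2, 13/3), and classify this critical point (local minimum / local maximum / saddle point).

saddle point

∇V = (-6p + 6q + 2, 6p + 2q + 6r, 6q + 6r - 5); substituting (-19/6, -7/2, 13/3) gives ∇V = (0, 0, 0), so (-19/6, -7/2, 13/3) is indeed a critical point.
The Hessian is constant: H = [[-6, 6, 0], [6, 2, 6], [0, 6, 6]].
Leading principal minors: Δ₁ = -6, Δ₂ = -48, Δ₃ = -72.
The minors fit neither the all-positive nor the alternating-sign pattern, so H is indefinite: a saddle point.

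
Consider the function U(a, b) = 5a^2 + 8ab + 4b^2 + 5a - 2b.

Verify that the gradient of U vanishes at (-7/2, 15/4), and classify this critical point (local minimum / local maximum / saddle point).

∇U = (10a + 8b + 5, 8a + 8b - 2); substituting (-7/2, 15/4) gives ∇U = (0, 0), so (-7/2, 15/4) is indeed a critical point.
The Hessian of U is constant: H = [[10, 8], [8, 8]].
det(H) = 10·8 − 8² = 16.
det(H) > 0 and tr(H) = 18 > 0, so H is positive definite and the point is a local minimum.

local minimum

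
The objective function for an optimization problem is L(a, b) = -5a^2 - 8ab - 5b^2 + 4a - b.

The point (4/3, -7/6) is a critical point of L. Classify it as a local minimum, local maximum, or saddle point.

The Hessian of L is constant: H = [[-10, -8], [-8, -10]].
det(H) = (-10)·(-10) − (-8)² = 36.
det(H) > 0 and tr(H) = -20 < 0, so H is negative definite and the point is a local maximum.

local maximum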